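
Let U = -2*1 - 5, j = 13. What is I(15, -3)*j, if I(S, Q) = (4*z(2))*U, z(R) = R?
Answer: -728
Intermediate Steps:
U = -7 (U = -2 - 5 = -7)
I(S, Q) = -56 (I(S, Q) = (4*2)*(-7) = 8*(-7) = -56)
I(15, -3)*j = -56*13 = -728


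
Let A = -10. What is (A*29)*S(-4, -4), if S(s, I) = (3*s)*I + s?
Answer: -12760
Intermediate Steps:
S(s, I) = s + 3*I*s (S(s, I) = 3*I*s + s = s + 3*I*s)
(A*29)*S(-4, -4) = (-10*29)*(-4*(1 + 3*(-4))) = -(-1160)*(1 - 12) = -(-1160)*(-11) = -290*44 = -12760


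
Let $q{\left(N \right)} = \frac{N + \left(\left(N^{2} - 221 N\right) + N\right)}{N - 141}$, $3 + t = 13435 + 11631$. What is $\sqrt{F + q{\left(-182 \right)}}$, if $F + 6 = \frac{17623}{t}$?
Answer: $\frac{i \sqrt{15154717820123119}}{8095349} \approx 15.207 i$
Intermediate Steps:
$t = 25063$ ($t = -3 + \left(13435 + 11631\right) = -3 + 25066 = 25063$)
$q{\left(N \right)} = \frac{N^{2} - 219 N}{-141 + N}$ ($q{\left(N \right)} = \frac{N + \left(N^{2} - 220 N\right)}{-141 + N} = \frac{N^{2} - 219 N}{-141 + N}$)
$F = - \frac{132755}{25063}$ ($F = -6 + \frac{17623}{25063} = - \frac{132755}{25063} \approx -5.2969$)
$\sqrt{F + q{\left(-182 \right)}} = \sqrt{- \frac{132755}{25063} - \frac{182 \left(-219 - 182\right)}{-141 - 182}} = \sqrt{- \frac{132755}{25063} - 182 \frac{1}{-323} \left(-401\right)} = \sqrt{- \frac{132755}{25063} - \left(- \frac{182}{323}\right) \left(-401\right)} = \sqrt{- \frac{132755}{25063} - \frac{72982}{323}} = \sqrt{- \frac{1872027731}{8095349}} = \frac{i \sqrt{15154717820123119}}{8095349}$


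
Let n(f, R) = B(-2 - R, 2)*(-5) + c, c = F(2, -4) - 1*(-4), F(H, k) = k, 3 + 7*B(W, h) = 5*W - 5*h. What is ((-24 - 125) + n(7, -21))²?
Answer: 2111209/49 ≈ 43086.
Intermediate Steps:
B(W, h) = -3/7 - 5*h/7 + 5*W/7 (B(W, h) = -3/7 + (5*W - 5*h)/7 = -3/7 + (-5*h + 5*W)/7 = -3/7 + (-5*h/7 + 5*W/7) = -3/7 - 5*h/7 + 5*W/7)
c = 0 (c = -4 - 1*(-4) = -4 + 4 = 0)
n(f, R) = 115/7 + 25*R/7 (n(f, R) = (-3/7 - 5/7*2 + 5*(-2 - R)/7)*(-5) + 0 = (-3/7 - 10/7 + (-10/7 - 5*R/7))*(-5) + 0 = (-23/7 - 5*R/7)*(-5) + 0 = (115/7 + 25*R/7) + 0 = 115/7 + 25*R/7)
((-24 - 125) + n(7, -21))² = ((-24 - 125) + (115/7 + (25/7)*(-21)))² = (-149 + (115/7 - 75))² = (-149 - 410/7)² = (-1453/7)² = 2111209/49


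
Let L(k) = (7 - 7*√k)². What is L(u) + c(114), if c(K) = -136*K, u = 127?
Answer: -9232 - 98*√127 ≈ -10336.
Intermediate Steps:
L(u) + c(114) = 49*(-1 + √127)² - 136*114 = 49*(-1 + √127)² - 15504 = -15504 + 49*(-1 + √127)²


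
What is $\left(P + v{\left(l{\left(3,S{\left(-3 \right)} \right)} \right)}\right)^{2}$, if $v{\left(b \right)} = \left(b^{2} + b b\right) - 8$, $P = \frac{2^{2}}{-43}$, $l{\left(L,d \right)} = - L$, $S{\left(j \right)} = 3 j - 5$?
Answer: $\frac{181476}{1849} \approx 98.148$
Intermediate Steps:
$S{\left(j \right)} = -5 + 3 j$
$P = - \frac{4}{43}$ ($P = 4 \left(- \frac{1}{43}\right) = - \frac{4}{43} \approx -0.093023$)
$v{\left(b \right)} = -8 + 2 b^{2}$ ($v{\left(b \right)} = \left(b^{2} + b^{2}\right) - 8 = 2 b^{2} - 8 = -8 + 2 b^{2}$)
$\left(P + v{\left(l{\left(3,S{\left(-3 \right)} \right)} \right)}\right)^{2} = \left(- \frac{4}{43} - \left(8 - 2 \left(\left(-1\right) 3\right)^{2}\right)\right)^{2} = \left(- \frac{4}{43} - \left(8 - 2 \left(-3\right)^{2}\right)\right)^{2} = \left(- \frac{4}{43} + \left(-8 + 2 \cdot 9\right)\right)^{2} = \left(- \frac{4}{43} + \left(-8 + 18\right)\right)^{2} = \left(- \frac{4}{43} + 10\right)^{2} = \left(\frac{426}{43}\right)^{2} = \frac{181476}{1849}$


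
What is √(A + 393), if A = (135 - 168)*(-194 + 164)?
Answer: √1383 ≈ 37.189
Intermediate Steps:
A = 990 (A = -33*(-30) = 990)
√(A + 393) = √(990 + 393) = √1383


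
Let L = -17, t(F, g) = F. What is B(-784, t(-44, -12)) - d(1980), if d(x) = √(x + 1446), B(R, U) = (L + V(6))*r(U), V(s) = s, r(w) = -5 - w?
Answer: -429 - √3426 ≈ -487.53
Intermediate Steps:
B(R, U) = 55 + 11*U (B(R, U) = (-17 + 6)*(-5 - U) = -11*(-5 - U) = 55 + 11*U)
d(x) = √(1446 + x)
B(-784, t(-44, -12)) - d(1980) = (55 + 11*(-44)) - √(1446 + 1980) = (55 - 484) - √3426 = -429 - √3426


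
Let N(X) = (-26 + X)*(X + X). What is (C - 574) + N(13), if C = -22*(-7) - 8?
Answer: -766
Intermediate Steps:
C = 146 (C = 154 - 8 = 146)
N(X) = 2*X*(-26 + X) (N(X) = (-26 + X)*(2*X) = 2*X*(-26 + X))
(C - 574) + N(13) = (146 - 574) + 2*13*(-26 + 13) = -428 + 2*13*(-13) = -428 - 338 = -766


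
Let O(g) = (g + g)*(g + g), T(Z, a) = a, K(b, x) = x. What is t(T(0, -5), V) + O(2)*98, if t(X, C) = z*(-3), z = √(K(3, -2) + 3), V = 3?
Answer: 1565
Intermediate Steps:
z = 1 (z = √(-2 + 3) = √1 = 1)
t(X, C) = -3 (t(X, C) = 1*(-3) = -3)
O(g) = 4*g² (O(g) = (2*g)*(2*g) = 4*g²)
t(T(0, -5), V) + O(2)*98 = -3 + (4*2²)*98 = -3 + (4*4)*98 = -3 + 16*98 = -3 + 1568 = 1565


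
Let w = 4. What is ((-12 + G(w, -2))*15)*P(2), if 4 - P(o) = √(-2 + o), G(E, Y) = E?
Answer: -480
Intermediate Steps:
P(o) = 4 - √(-2 + o)
((-12 + G(w, -2))*15)*P(2) = ((-12 + 4)*15)*(4 - √(-2 + 2)) = (-8*15)*(4 - √0) = -120*(4 - 1*0) = -120*(4 + 0) = -120*4 = -480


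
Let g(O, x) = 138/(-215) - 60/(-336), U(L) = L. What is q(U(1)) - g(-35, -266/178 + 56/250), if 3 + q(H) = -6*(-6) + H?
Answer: 207469/6020 ≈ 34.463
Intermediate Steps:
g(O, x) = -2789/6020 (g(O, x) = 138*(-1/215) - 60*(-1/336) = -138/215 + 5/28 = -2789/6020)
q(H) = 33 + H (q(H) = -3 + (-6*(-6) + H) = -3 + (36 + H) = 33 + H)
q(U(1)) - g(-35, -266/178 + 56/250) = (33 + 1) - 1*(-2789/6020) = 34 + 2789/6020 = 207469/6020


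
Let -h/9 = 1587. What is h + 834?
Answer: -13449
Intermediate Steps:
h = -14283 (h = -9*1587 = -14283)
h + 834 = -14283 + 834 = -13449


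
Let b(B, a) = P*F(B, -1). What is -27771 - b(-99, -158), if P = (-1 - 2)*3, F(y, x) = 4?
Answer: -27735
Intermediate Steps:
P = -9 (P = -3*3 = -9)
b(B, a) = -36 (b(B, a) = -9*4 = -36)
-27771 - b(-99, -158) = -27771 - 1*(-36) = -27771 + 36 = -27735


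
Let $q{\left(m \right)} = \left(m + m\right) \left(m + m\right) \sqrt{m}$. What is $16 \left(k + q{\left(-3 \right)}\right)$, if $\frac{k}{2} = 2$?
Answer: $64 + 576 i \sqrt{3} \approx 64.0 + 997.66 i$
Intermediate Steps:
$k = 4$ ($k = 2 \cdot 2 = 4$)
$q{\left(m \right)} = 4 m^{\frac{5}{2}}$ ($q{\left(m \right)} = 2 m 2 m \sqrt{m} = 4 m^{2} \sqrt{m} = 4 m^{\frac{5}{2}}$)
$16 \left(k + q{\left(-3 \right)}\right) = 16 \left(4 + 4 \left(-3\right)^{\frac{5}{2}}\right) = 16 \left(4 + 4 \cdot 9 i \sqrt{3}\right) = 16 \left(4 + 36 i \sqrt{3}\right) = 64 + 576 i \sqrt{3}$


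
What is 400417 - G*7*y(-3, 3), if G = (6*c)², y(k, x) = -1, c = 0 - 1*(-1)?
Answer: 400669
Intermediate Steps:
c = 1 (c = 0 + 1 = 1)
G = 36 (G = (6*1)² = 6² = 36)
400417 - G*7*y(-3, 3) = 400417 - 36*7*(-1) = 400417 - 252*(-1) = 400417 - 1*(-252) = 400417 + 252 = 400669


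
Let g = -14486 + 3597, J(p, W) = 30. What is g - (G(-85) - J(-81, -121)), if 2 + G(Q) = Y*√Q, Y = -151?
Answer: -10857 + 151*I*√85 ≈ -10857.0 + 1392.2*I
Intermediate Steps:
g = -10889
G(Q) = -2 - 151*√Q
g - (G(-85) - J(-81, -121)) = -10889 - ((-2 - 151*I*√85) - 1*30) = -10889 - ((-2 - 151*I*√85) - 30) = -10889 - (-32 - 151*I*√85) = -10889 + (32 + 151*I*√85) = -10857 + 151*I*√85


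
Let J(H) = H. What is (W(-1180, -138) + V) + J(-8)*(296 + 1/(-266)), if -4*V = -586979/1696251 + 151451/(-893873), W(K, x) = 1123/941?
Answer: -449097671902575611812/189761104909803819 ≈ -2366.6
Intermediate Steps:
W(K, x) = 1123/941 (W(K, x) = 1123*(1/941) = 1123/941)
V = 195395897467/1516232970123 (V = -(-586979/1696251 + 151451/(-893873))/4 = -(-586979*1/1696251 + 151451*(-1/893873))/4 = -(-586979/1696251 - 151451/893873)/4 = -1/4*(-781583589868/1516232970123) = 195395897467/1516232970123 ≈ 0.12887)
(W(-1180, -138) + V) + J(-8)*(296 + 1/(-266)) = (1123/941 + 195395897467/1516232970123) - 8*(296 + 1/(-266)) = 1886597164964576/1426775224885743 - 8*(296 - 1/266) = 1886597164964576/1426775224885743 - 8*78735/266 = 1886597164964576/1426775224885743 - 314940/133 = -449097671902575611812/189761104909803819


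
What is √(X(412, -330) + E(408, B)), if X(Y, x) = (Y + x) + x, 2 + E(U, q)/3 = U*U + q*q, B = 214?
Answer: √636526 ≈ 797.83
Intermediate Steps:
E(U, q) = -6 + 3*U² + 3*q² (E(U, q) = -6 + 3*(U*U + q*q) = -6 + 3*(U² + q²) = -6 + (3*U² + 3*q²) = -6 + 3*U² + 3*q²)
X(Y, x) = Y + 2*x
√(X(412, -330) + E(408, B)) = √((412 + 2*(-330)) + (-6 + 3*408² + 3*214²)) = √((412 - 660) + (-6 + 3*166464 + 3*45796)) = √(-248 + (-6 + 499392 + 137388)) = √(-248 + 636774) = √636526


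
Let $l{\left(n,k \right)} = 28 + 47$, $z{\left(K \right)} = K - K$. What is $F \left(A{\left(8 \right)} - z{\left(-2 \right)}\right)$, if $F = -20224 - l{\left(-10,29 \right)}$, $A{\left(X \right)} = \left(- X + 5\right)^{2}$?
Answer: $-182691$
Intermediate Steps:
$A{\left(X \right)} = \left(5 - X\right)^{2}$
$z{\left(K \right)} = 0$
$l{\left(n,k \right)} = 75$
$F = -20299$ ($F = -20224 - 75 = -20299$)
$F \left(A{\left(8 \right)} - z{\left(-2 \right)}\right) = - 20299 \left(\left(-5 + 8\right)^{2} - 0\right) = - 20299 \left(3^{2} + 0\right) = - 20299 \left(9 + 0\right) = \left(-20299\right) 9 = -182691$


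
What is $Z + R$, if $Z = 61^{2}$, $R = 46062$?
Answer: $49783$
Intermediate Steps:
$Z = 3721$
$Z + R = 3721 + 46062 = 49783$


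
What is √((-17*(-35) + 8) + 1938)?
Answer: 11*√21 ≈ 50.408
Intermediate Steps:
√((-17*(-35) + 8) + 1938) = √((595 + 8) + 1938) = √(603 + 1938) = √2541 = 11*√21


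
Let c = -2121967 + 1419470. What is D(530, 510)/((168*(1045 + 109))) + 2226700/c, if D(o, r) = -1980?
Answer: -36090477205/11349541532 ≈ -3.1799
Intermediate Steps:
c = -702497
D(530, 510)/((168*(1045 + 109))) + 2226700/c = -1980*1/(168*(1045 + 109)) + 2226700/(-702497) = -1980/(168*1154) + 2226700*(-1/702497) = -1980/193872 - 2226700/702497 = -1980*1/193872 - 2226700/702497 = -165/16156 - 2226700/702497 = -36090477205/11349541532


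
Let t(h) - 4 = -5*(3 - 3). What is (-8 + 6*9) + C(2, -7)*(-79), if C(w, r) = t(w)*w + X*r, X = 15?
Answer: 7709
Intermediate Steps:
t(h) = 4 (t(h) = 4 - 5*(3 - 3) = 4 - 5*0 = 4 + 0 = 4)
C(w, r) = 4*w + 15*r
(-8 + 6*9) + C(2, -7)*(-79) = (-8 + 6*9) + (4*2 + 15*(-7))*(-79) = (-8 + 54) + (8 - 105)*(-79) = 46 - 97*(-79) = 46 + 7663 = 7709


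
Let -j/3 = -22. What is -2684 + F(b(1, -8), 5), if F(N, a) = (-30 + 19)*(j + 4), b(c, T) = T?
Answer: -3454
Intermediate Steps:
j = 66 (j = -3*(-22) = 66)
F(N, a) = -770 (F(N, a) = (-30 + 19)*(66 + 4) = -11*70 = -770)
-2684 + F(b(1, -8), 5) = -2684 - 770 = -3454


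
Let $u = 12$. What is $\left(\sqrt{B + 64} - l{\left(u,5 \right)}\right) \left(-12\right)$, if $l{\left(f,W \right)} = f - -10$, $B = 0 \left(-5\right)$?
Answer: $168$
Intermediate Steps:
$B = 0$
$l{\left(f,W \right)} = 10 + f$ ($l{\left(f,W \right)} = f + 10 = 10 + f$)
$\left(\sqrt{B + 64} - l{\left(u,5 \right)}\right) \left(-12\right) = \left(\sqrt{0 + 64} - \left(10 + 12\right)\right) \left(-12\right) = \left(\sqrt{64} - 22\right) \left(-12\right) = \left(8 - 22\right) \left(-12\right) = \left(-14\right) \left(-12\right) = 168$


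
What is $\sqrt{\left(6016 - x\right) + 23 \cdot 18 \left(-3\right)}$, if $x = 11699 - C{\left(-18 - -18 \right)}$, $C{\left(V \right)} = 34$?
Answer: $i \sqrt{6891} \approx 83.012 i$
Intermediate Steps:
$x = 11665$ ($x = 11699 - 34 = 11665$)
$\sqrt{\left(6016 - x\right) + 23 \cdot 18 \left(-3\right)} = \sqrt{\left(6016 - 11665\right) + 23 \cdot 18 \left(-3\right)} = \sqrt{\left(6016 - 11665\right) + 414 \left(-3\right)} = \sqrt{-5649 - 1242} = \sqrt{-6891} = i \sqrt{6891}$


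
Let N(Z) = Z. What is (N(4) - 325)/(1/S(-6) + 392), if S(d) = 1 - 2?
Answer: -321/391 ≈ -0.82097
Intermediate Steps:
S(d) = -1
(N(4) - 325)/(1/S(-6) + 392) = (4 - 325)/(1/(-1) + 392) = -321/(-1 + 392) = -321/391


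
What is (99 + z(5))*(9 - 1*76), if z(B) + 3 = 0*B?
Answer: -6432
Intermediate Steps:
z(B) = -3 (z(B) = -3 + 0*B = -3 + 0 = -3)
(99 + z(5))*(9 - 1*76) = (99 - 3)*(9 - 1*76) = 96*(9 - 76) = 96*(-67) = -6432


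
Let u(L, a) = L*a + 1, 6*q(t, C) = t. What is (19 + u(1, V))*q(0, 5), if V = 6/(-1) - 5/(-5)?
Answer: 0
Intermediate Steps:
q(t, C) = t/6
V = -5 (V = 6*(-1) - 5*(-1/5) = -6 + 1 = -5)
u(L, a) = 1 + L*a
(19 + u(1, V))*q(0, 5) = (19 + (1 + 1*(-5)))*((1/6)*0) = (19 + (1 - 5))*0 = (19 - 4)*0 = 15*0 = 0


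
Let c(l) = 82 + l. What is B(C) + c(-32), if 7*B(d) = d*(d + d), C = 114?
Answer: 26342/7 ≈ 3763.1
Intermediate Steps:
B(d) = 2*d²/7 (B(d) = (d*(d + d))/7 = (d*(2*d))/7 = (2*d²)/7 = 2*d²/7)
B(C) + c(-32) = (2/7)*114² + (82 - 32) = (2/7)*12996 + 50 = 25992/7 + 50 = 26342/7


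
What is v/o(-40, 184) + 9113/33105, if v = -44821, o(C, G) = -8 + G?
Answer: -1482195317/5826480 ≈ -254.39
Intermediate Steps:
v/o(-40, 184) + 9113/33105 = -44821/(-8 + 184) + 9113/33105 = -44821/176 + 9113*(1/33105) = -44821*1/176 + 9113/33105 = -44821/176 + 9113/33105 = -1482195317/5826480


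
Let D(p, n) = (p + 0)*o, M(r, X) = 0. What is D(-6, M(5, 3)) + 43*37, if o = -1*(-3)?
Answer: 1573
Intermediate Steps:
o = 3
D(p, n) = 3*p (D(p, n) = (p + 0)*3 = p*3 = 3*p)
D(-6, M(5, 3)) + 43*37 = 3*(-6) + 43*37 = -18 + 1591 = 1573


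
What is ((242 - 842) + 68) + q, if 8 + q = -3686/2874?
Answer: -777823/1437 ≈ -541.28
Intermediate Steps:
q = -13339/1437 (q = -8 - 3686/2874 = -8 - 3686*1/2874 = -8 - 1843/1437 = -13339/1437 ≈ -9.2825)
((242 - 842) + 68) + q = ((242 - 842) + 68) - 13339/1437 = (-600 + 68) - 13339/1437 = -532 - 13339/1437 = -777823/1437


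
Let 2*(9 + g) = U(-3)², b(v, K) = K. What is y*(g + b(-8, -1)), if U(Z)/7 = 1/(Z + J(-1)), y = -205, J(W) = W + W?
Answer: 18491/10 ≈ 1849.1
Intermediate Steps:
J(W) = 2*W
U(Z) = 7/(-2 + Z) (U(Z) = 7/(Z + 2*(-1)) = 7/(Z - 2) = 7/(-2 + Z))
g = -401/50 (g = -9 + (7/(-2 - 3))²/2 = -9 + (7/(-5))²/2 = -9 + (7*(-⅕))²/2 = -9 + (-7/5)²/2 = -9 + (½)*(49/25) = -9 + 49/50 = -401/50 ≈ -8.0200)
y*(g + b(-8, -1)) = -205*(-401/50 - 1) = -205*(-451/50) = 18491/10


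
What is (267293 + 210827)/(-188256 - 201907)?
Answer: -478120/390163 ≈ -1.2254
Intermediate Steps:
(267293 + 210827)/(-188256 - 201907) = 478120/(-390163) = 478120*(-1/390163) = -478120/390163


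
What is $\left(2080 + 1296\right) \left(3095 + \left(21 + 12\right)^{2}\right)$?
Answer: $14125184$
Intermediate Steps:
$\left(2080 + 1296\right) \left(3095 + \left(21 + 12\right)^{2}\right) = 3376 \left(3095 + 33^{2}\right) = 3376 \left(3095 + 1089\right) = 3376 \cdot 4184 = 14125184$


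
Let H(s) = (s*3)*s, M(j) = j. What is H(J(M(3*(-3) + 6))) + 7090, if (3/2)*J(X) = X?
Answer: 7102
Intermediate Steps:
J(X) = 2*X/3
H(s) = 3*s² (H(s) = (3*s)*s = 3*s²)
H(J(M(3*(-3) + 6))) + 7090 = 3*(2*(3*(-3) + 6)/3)² + 7090 = 3*(2*(-9 + 6)/3)² + 7090 = 3*((⅔)*(-3))² + 7090 = 3*(-2)² + 7090 = 3*4 + 7090 = 12 + 7090 = 7102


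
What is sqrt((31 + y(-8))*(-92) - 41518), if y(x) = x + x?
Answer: I*sqrt(42898) ≈ 207.12*I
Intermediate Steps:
y(x) = 2*x
sqrt((31 + y(-8))*(-92) - 41518) = sqrt((31 + 2*(-8))*(-92) - 41518) = sqrt((31 - 16)*(-92) - 41518) = sqrt(15*(-92) - 41518) = sqrt(-1380 - 41518) = sqrt(-42898) = I*sqrt(42898)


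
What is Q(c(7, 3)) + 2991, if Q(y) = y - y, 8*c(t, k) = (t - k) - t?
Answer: 2991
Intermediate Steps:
c(t, k) = -k/8 (c(t, k) = ((t - k) - t)/8 = (-k)/8 = -k/8)
Q(y) = 0
Q(c(7, 3)) + 2991 = 0 + 2991 = 2991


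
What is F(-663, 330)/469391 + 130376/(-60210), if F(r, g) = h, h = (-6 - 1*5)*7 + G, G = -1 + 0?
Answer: -2353923746/1087001235 ≈ -2.1655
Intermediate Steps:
G = -1
h = -78 (h = (-6 - 1*5)*7 - 1 = (-6 - 5)*7 - 1 = -11*7 - 1 = -77 - 1 = -78)
F(r, g) = -78
F(-663, 330)/469391 + 130376/(-60210) = -78/469391 + 130376/(-60210) = -78*1/469391 + 130376*(-1/60210) = -6/36107 - 65188/30105 = -2353923746/1087001235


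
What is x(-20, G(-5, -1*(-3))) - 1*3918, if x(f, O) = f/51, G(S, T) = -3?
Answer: -199838/51 ≈ -3918.4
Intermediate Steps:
x(f, O) = f/51 (x(f, O) = f*(1/51) = f/51)
x(-20, G(-5, -1*(-3))) - 1*3918 = (1/51)*(-20) - 1*3918 = -20/51 - 3918 = -199838/51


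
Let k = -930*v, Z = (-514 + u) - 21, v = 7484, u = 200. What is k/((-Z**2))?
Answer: 1392024/22445 ≈ 62.019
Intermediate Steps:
Z = -335 (Z = (-514 + 200) - 21 = -314 - 21 = -335)
k = -6960120 (k = -930*7484 = -6960120)
k/((-Z**2)) = -6960120/((-1*(-335)**2)) = -6960120/((-1*112225)) = -6960120/(-112225) = -6960120*(-1/112225) = 1392024/22445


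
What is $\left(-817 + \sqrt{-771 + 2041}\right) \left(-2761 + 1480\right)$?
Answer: $1046577 - 1281 \sqrt{1270} \approx 1.0009 \cdot 10^{6}$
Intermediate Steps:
$\left(-817 + \sqrt{-771 + 2041}\right) \left(-2761 + 1480\right) = \left(-817 + \sqrt{1270}\right) \left(-1281\right) = 1046577 - 1281 \sqrt{1270}$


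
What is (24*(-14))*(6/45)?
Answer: -224/5 ≈ -44.800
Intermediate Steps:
(24*(-14))*(6/45) = -2016/45 = -336*2/15 = -224/5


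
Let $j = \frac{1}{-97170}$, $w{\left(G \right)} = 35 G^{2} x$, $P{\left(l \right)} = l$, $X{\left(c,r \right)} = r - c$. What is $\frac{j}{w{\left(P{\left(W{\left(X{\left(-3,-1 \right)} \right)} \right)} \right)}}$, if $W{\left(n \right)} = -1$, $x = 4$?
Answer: $- \frac{1}{13603800} \approx -7.3509 \cdot 10^{-8}$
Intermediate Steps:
$w{\left(G \right)} = 140 G^{2}$ ($w{\left(G \right)} = 35 G^{2} \cdot 4 = 140 G^{2}$)
$j = - \frac{1}{97170} \approx -1.0291 \cdot 10^{-5}$
$\frac{j}{w{\left(P{\left(W{\left(X{\left(-3,-1 \right)} \right)} \right)} \right)}} = - \frac{1}{97170 \cdot 140 \left(-1\right)^{2}} = - \frac{1}{97170 \cdot 140 \cdot 1} = - \frac{1}{97170 \cdot 140} = \left(- \frac{1}{97170}\right) \frac{1}{140} = - \frac{1}{13603800}$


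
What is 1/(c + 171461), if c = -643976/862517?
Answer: 862517/147887383361 ≈ 5.8323e-6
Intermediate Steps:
c = -643976/862517 (c = -643976*1/862517 = -643976/862517 ≈ -0.74662)
1/(c + 171461) = 1/(-643976/862517 + 171461) = 1/(147887383361/862517) = 862517/147887383361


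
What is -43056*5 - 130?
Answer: -215410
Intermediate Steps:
-43056*5 - 130 = -552*390 - 130 = -215280 - 130 = -215410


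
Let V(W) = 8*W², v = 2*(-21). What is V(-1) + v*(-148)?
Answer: 6224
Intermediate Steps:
v = -42
V(-1) + v*(-148) = 8*(-1)² - 42*(-148) = 8*1 + 6216 = 8 + 6216 = 6224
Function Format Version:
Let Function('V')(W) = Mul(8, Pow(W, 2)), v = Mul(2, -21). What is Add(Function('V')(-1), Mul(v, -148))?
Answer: 6224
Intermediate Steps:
v = -42
Add(Function('V')(-1), Mul(v, -148)) = Add(Mul(8, Pow(-1, 2)), Mul(-42, -148)) = Add(Mul(8, 1), 6216) = Add(8, 6216) = 6224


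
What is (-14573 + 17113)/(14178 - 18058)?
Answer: -127/194 ≈ -0.65464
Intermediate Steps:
(-14573 + 17113)/(14178 - 18058) = 2540/(-3880) = 2540*(-1/3880) = -127/194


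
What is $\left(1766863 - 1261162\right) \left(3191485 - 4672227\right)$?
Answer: $-748812710142$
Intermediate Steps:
$\left(1766863 - 1261162\right) \left(3191485 - 4672227\right) = \left(1766863 - 1261162\right) \left(-1480742\right) = 505701 \left(-1480742\right) = -748812710142$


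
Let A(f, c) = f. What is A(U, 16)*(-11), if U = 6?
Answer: -66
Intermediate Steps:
A(U, 16)*(-11) = 6*(-11) = -66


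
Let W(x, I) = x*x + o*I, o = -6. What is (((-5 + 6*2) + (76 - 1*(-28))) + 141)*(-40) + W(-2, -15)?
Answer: -9986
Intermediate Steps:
W(x, I) = x**2 - 6*I (W(x, I) = x*x - 6*I = x**2 - 6*I)
(((-5 + 6*2) + (76 - 1*(-28))) + 141)*(-40) + W(-2, -15) = (((-5 + 6*2) + (76 - 1*(-28))) + 141)*(-40) + ((-2)**2 - 6*(-15)) = (((-5 + 12) + (76 + 28)) + 141)*(-40) + (4 + 90) = ((7 + 104) + 141)*(-40) + 94 = (111 + 141)*(-40) + 94 = 252*(-40) + 94 = -10080 + 94 = -9986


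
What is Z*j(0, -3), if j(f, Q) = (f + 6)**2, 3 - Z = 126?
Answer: -4428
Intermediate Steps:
Z = -123 (Z = 3 - 1*126 = 3 - 126 = -123)
j(f, Q) = (6 + f)**2
Z*j(0, -3) = -123*(6 + 0)**2 = -123*6**2 = -123*36 = -4428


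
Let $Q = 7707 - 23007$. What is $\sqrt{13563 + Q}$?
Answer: $3 i \sqrt{193} \approx 41.677 i$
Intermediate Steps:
$Q = -15300$
$\sqrt{13563 + Q} = \sqrt{13563 - 15300} = \sqrt{-1737} = 3 i \sqrt{193}$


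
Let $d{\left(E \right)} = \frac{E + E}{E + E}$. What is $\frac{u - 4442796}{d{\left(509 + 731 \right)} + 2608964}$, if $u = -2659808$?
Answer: $- \frac{7102604}{2608965} \approx -2.7224$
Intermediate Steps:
$d{\left(E \right)} = 1$ ($d{\left(E \right)} = \frac{2 E}{2 E} = 2 E \frac{1}{2 E} = 1$)
$\frac{u - 4442796}{d{\left(509 + 731 \right)} + 2608964} = \frac{-2659808 - 4442796}{1 + 2608964} = - \frac{7102604}{2608965}$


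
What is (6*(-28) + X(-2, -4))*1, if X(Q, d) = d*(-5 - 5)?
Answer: -128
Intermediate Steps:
X(Q, d) = -10*d (X(Q, d) = d*(-10) = -10*d)
(6*(-28) + X(-2, -4))*1 = (6*(-28) - 10*(-4))*1 = (-168 + 40)*1 = -128*1 = -128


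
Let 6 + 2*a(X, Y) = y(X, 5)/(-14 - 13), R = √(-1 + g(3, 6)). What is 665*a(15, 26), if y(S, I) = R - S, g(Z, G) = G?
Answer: -32585/18 - 665*√5/54 ≈ -1837.8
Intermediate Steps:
R = √5 (R = √(-1 + 6) = √5 ≈ 2.2361)
y(S, I) = √5 - S
a(X, Y) = -3 - √5/54 + X/54 (a(X, Y) = -3 + ((√5 - X)/(-14 - 13))/2 = -3 + ((√5 - X)/(-27))/2 = -3 + ((√5 - X)*(-1/27))/2 = -3 + (-√5/27 + X/27)/2 = -3 + (-√5/54 + X/54) = -3 - √5/54 + X/54)
665*a(15, 26) = 665*(-3 - √5/54 + (1/54)*15) = 665*(-3 - √5/54 + 5/18) = 665*(-49/18 - √5/54) = -32585/18 - 665*√5/54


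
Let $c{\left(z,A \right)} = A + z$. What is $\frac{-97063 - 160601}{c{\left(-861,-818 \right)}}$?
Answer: $\frac{257664}{1679} \approx 153.46$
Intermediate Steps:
$\frac{-97063 - 160601}{c{\left(-861,-818 \right)}} = \frac{-97063 - 160601}{-818 - 861} = \frac{-97063 - 160601}{-1679} = \left(-257664\right) \left(- \frac{1}{1679}\right) = \frac{257664}{1679}$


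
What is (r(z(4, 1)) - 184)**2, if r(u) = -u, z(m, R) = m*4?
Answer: 40000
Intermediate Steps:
z(m, R) = 4*m
(r(z(4, 1)) - 184)**2 = (-4*4 - 184)**2 = (-1*16 - 184)**2 = (-16 - 184)**2 = (-200)**2 = 40000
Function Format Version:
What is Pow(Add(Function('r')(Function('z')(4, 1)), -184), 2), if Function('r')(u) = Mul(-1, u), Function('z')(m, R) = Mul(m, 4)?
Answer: 40000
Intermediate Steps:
Function('z')(m, R) = Mul(4, m)
Pow(Add(Function('r')(Function('z')(4, 1)), -184), 2) = Pow(Add(Mul(-1, Mul(4, 4)), -184), 2) = Pow(Add(Mul(-1, 16), -184), 2) = Pow(Add(-16, -184), 2) = Pow(-200, 2) = 40000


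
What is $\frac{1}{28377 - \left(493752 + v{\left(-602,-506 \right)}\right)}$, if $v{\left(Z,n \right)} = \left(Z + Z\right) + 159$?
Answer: $- \frac{1}{464330} \approx -2.1536 \cdot 10^{-6}$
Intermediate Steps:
$v{\left(Z,n \right)} = 159 + 2 Z$ ($v{\left(Z,n \right)} = 2 Z + 159 = 159 + 2 Z$)
$\frac{1}{28377 - \left(493752 + v{\left(-602,-506 \right)}\right)} = \frac{1}{28377 - \left(493911 - 1204\right)} = \frac{1}{28377 - 492707} = \frac{1}{-464330} = - \frac{1}{464330}$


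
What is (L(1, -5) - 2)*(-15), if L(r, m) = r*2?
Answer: 0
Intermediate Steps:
L(r, m) = 2*r
(L(1, -5) - 2)*(-15) = (2*1 - 2)*(-15) = (2 - 2)*(-15) = 0*(-15) = 0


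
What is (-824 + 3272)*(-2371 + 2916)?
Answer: 1334160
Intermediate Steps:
(-824 + 3272)*(-2371 + 2916) = 2448*545 = 1334160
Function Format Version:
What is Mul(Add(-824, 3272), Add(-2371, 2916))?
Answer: 1334160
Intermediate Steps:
Mul(Add(-824, 3272), Add(-2371, 2916)) = Mul(2448, 545) = 1334160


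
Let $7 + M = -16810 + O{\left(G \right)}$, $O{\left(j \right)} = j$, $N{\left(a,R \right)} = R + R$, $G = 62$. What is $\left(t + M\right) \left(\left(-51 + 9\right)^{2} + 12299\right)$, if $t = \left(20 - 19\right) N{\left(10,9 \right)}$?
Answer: $-235372431$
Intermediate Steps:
$N{\left(a,R \right)} = 2 R$
$t = 18$ ($t = \left(20 - 19\right) 2 \cdot 9 = 1 \cdot 18 = 18$)
$M = -16755$ ($M = -7 + \left(-16810 + 62\right) = -7 - 16748 = -16755$)
$\left(t + M\right) \left(\left(-51 + 9\right)^{2} + 12299\right) = \left(18 - 16755\right) \left(\left(-51 + 9\right)^{2} + 12299\right) = - 16737 \left(\left(-42\right)^{2} + 12299\right) = - 16737 \left(1764 + 12299\right) = \left(-16737\right) 14063 = -235372431$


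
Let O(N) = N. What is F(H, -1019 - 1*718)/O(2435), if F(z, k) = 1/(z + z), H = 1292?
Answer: 1/6292040 ≈ 1.5893e-7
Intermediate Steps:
F(z, k) = 1/(2*z)
F(H, -1019 - 1*718)/O(2435) = ((½)/1292)/2435 = ((½)*(1/1292))*(1/2435) = (1/2584)*(1/2435) = 1/6292040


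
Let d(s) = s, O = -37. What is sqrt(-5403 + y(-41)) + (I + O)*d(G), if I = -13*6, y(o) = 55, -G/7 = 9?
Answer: 7245 + 2*I*sqrt(1337) ≈ 7245.0 + 73.13*I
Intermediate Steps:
G = -63 (G = -7*9 = -63)
I = -78
sqrt(-5403 + y(-41)) + (I + O)*d(G) = sqrt(-5403 + 55) + (-78 - 37)*(-63) = sqrt(-5348) - 115*(-63) = 2*I*sqrt(1337) + 7245 = 7245 + 2*I*sqrt(1337)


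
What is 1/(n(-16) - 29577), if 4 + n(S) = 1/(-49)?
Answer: -49/1449470 ≈ -3.3805e-5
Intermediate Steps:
n(S) = -197/49 (n(S) = -4 + 1/(-49) = -4 - 1/49 = -197/49)
1/(n(-16) - 29577) = 1/(-197/49 - 29577) = 1/(-1449470/49) = -49/1449470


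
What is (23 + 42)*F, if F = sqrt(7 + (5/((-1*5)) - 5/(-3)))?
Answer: 65*sqrt(69)/3 ≈ 179.98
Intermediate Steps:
F = sqrt(69)/3 (F = sqrt(7 + (5/(-5) - 5*(-1/3))) = sqrt(7 + (5*(-1/5) + 5/3)) = sqrt(7 + (-1 + 5/3)) = sqrt(7 + 2/3) = sqrt(23/3) = sqrt(69)/3 ≈ 2.7689)
(23 + 42)*F = (23 + 42)*(sqrt(69)/3) = 65*(sqrt(69)/3) = 65*sqrt(69)/3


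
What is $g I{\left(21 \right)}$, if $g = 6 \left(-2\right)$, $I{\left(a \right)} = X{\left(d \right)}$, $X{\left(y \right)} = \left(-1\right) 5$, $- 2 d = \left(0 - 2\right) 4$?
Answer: $60$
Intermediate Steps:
$d = 4$ ($d = - \frac{\left(0 - 2\right) 4}{2} = - \frac{\left(-2\right) 4}{2} = \left(- \frac{1}{2}\right) \left(-8\right) = 4$)
$X{\left(y \right)} = -5$
$I{\left(a \right)} = -5$
$g = -12$
$g I{\left(21 \right)} = \left(-12\right) \left(-5\right) = 60$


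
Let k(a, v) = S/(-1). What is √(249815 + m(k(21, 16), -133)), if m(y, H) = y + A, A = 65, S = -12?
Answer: 2*√62473 ≈ 499.89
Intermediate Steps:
k(a, v) = 12 (k(a, v) = -12/(-1) = -12*(-1) = 12)
m(y, H) = 65 + y (m(y, H) = y + 65 = 65 + y)
√(249815 + m(k(21, 16), -133)) = √(249815 + (65 + 12)) = √(249815 + 77) = √249892 = 2*√62473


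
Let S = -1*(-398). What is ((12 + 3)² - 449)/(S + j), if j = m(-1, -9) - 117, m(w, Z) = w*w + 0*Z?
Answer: -112/141 ≈ -0.79433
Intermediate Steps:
m(w, Z) = w² (m(w, Z) = w² + 0 = w²)
S = 398
j = -116 (j = (-1)² - 117 = 1 - 117 = -116)
((12 + 3)² - 449)/(S + j) = ((12 + 3)² - 449)/(398 - 116) = (15² - 449)/282 = (225 - 449)*(1/282) = -224*1/282 = -112/141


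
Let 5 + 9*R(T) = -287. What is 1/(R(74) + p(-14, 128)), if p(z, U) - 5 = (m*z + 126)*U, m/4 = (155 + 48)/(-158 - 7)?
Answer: 495/12335087 ≈ 4.0129e-5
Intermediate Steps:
m = -812/165 (m = 4*((155 + 48)/(-158 - 7)) = 4*(203/(-165)) = 4*(203*(-1/165)) = 4*(-203/165) = -812/165 ≈ -4.9212)
R(T) = -292/9 (R(T) = -5/9 + (⅑)*(-287) = -5/9 - 287/9 = -292/9)
p(z, U) = 5 + U*(126 - 812*z/165) (p(z, U) = 5 + (-812*z/165 + 126)*U = 5 + (126 - 812*z/165)*U = 5 + U*(126 - 812*z/165))
1/(R(74) + p(-14, 128)) = 1/(-292/9 + (5 + 126*128 - 812/165*128*(-14))) = 1/(-292/9 + (5 + 16128 + 1455104/165)) = 1/(-292/9 + 4117049/165) = 1/(12335087/495) = 495/12335087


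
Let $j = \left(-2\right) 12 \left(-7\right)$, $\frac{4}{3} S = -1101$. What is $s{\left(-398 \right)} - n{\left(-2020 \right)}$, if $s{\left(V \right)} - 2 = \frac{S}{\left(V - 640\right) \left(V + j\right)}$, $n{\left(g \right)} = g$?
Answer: $\frac{643641939}{318320} \approx 2022.0$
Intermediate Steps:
$S = - \frac{3303}{4}$ ($S = \frac{3}{4} \left(-1101\right) = - \frac{3303}{4} \approx -825.75$)
$j = 168$ ($j = \left(-24\right) \left(-7\right) = 168$)
$s{\left(V \right)} = 2 - \frac{3303}{4 \left(-640 + V\right) \left(168 + V\right)}$ ($s{\left(V \right)} = 2 - \frac{3303}{4 \left(V - 640\right) \left(V + 168\right)} = 2 - \frac{3303}{4 \left(-640 + V\right) \left(168 + V\right)}$)
$s{\left(-398 \right)} - n{\left(-2020 \right)} = \frac{-863463 - -1502848 + 8 \left(-398\right)^{2}}{4 \left(-107520 + \left(-398\right)^{2} - -187856\right)} - -2020 = \frac{-863463 + 1502848 + 8 \cdot 158404}{4 \left(-107520 + 158404 + 187856\right)} + 2020 = \frac{-863463 + 1502848 + 1267232}{4 \cdot 238740} + 2020 = \frac{1}{4} \cdot \frac{1}{238740} \cdot 1906617 + 2020 = \frac{635539}{318320} + 2020 = \frac{643641939}{318320}$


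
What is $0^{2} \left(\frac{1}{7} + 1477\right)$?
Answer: $0$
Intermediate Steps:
$0^{2} \left(\frac{1}{7} + 1477\right) = 0 \left(\frac{1}{7} + 1477\right) = 0 \cdot \frac{10340}{7} = 0$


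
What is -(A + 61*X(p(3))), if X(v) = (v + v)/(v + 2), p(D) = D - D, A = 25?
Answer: -25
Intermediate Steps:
p(D) = 0
X(v) = 2*v/(2 + v) (X(v) = (2*v)/(2 + v) = 2*v/(2 + v))
-(A + 61*X(p(3))) = -(25 + 61*(2*0/(2 + 0))) = -(25 + 61*(2*0/2)) = -(25 + 61*(2*0*(½))) = -(25 + 61*0) = -(25 + 0) = -1*25 = -25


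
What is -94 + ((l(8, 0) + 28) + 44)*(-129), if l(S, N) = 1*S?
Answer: -10414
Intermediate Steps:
l(S, N) = S
-94 + ((l(8, 0) + 28) + 44)*(-129) = -94 + ((8 + 28) + 44)*(-129) = -94 + (36 + 44)*(-129) = -94 + 80*(-129) = -94 - 10320 = -10414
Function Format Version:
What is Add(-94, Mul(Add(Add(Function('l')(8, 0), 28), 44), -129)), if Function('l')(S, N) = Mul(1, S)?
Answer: -10414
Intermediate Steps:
Function('l')(S, N) = S
Add(-94, Mul(Add(Add(Function('l')(8, 0), 28), 44), -129)) = Add(-94, Mul(Add(Add(8, 28), 44), -129)) = Add(-94, Mul(Add(36, 44), -129)) = Add(-94, Mul(80, -129)) = Add(-94, -10320) = -10414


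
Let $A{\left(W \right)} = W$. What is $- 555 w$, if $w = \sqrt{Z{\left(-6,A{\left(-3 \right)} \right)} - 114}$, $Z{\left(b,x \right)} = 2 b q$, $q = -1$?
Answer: $- 555 i \sqrt{102} \approx - 5605.2 i$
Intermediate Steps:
$Z{\left(b,x \right)} = - 2 b$ ($Z{\left(b,x \right)} = 2 b \left(-1\right) = - 2 b$)
$w = i \sqrt{102}$ ($w = \sqrt{\left(-2\right) \left(-6\right) - 114} = \sqrt{12 - 114} = \sqrt{-102} = i \sqrt{102} \approx 10.1 i$)
$- 555 w = - 555 i \sqrt{102}$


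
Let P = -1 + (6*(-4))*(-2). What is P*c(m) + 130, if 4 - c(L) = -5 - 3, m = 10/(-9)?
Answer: 694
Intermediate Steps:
m = -10/9 (m = 10*(-⅑) = -10/9 ≈ -1.1111)
c(L) = 12 (c(L) = 4 - (-5 - 3) = 4 - 1*(-8) = 4 + 8 = 12)
P = 47 (P = -1 - 24*(-2) = -1 + 48 = 47)
P*c(m) + 130 = 47*12 + 130 = 564 + 130 = 694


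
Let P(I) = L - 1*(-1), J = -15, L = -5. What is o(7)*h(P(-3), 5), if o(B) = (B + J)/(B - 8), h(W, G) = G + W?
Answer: 8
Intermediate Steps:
P(I) = -4 (P(I) = -5 - 1*(-1) = -5 + 1 = -4)
o(B) = (-15 + B)/(-8 + B) (o(B) = (B - 15)/(B - 8) = (-15 + B)/(-8 + B))
o(7)*h(P(-3), 5) = ((-15 + 7)/(-8 + 7))*(5 - 4) = (-8/(-1))*1 = -1*(-8)*1 = 8*1 = 8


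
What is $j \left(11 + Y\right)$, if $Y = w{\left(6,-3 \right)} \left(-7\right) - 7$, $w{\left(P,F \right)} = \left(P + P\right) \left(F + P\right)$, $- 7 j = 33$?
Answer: $\frac{8184}{7} \approx 1169.1$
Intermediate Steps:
$j = - \frac{33}{7}$ ($j = \left(- \frac{1}{7}\right) 33 = - \frac{33}{7} \approx -4.7143$)
$w{\left(P,F \right)} = 2 P \left(F + P\right)$
$Y = -259$ ($Y = 2 \cdot 6 \left(-3 + 6\right) \left(-7\right) - 7 = 2 \cdot 6 \cdot 3 \left(-7\right) - 7 = 36 \left(-7\right) - 7 = -252 - 7 = -259$)
$j \left(11 + Y\right) = - \frac{33 \left(11 - 259\right)}{7} = \left(- \frac{33}{7}\right) \left(-248\right) = \frac{8184}{7}$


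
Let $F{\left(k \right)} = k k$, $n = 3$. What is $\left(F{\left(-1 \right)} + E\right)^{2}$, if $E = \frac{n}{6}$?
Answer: $\frac{9}{4} \approx 2.25$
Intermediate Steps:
$F{\left(k \right)} = k^{2}$
$E = \frac{1}{2}$ ($E = \frac{3}{6} = 3 \cdot \frac{1}{6} = \frac{1}{2} \approx 0.5$)
$\left(F{\left(-1 \right)} + E\right)^{2} = \left(\left(-1\right)^{2} + \frac{1}{2}\right)^{2} = \left(1 + \frac{1}{2}\right)^{2} = \left(\frac{3}{2}\right)^{2} = \frac{9}{4}$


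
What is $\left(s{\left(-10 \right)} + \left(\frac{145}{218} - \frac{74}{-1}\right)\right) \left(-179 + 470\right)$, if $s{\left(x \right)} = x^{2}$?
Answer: $\frac{11080407}{218} \approx 50828.0$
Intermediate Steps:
$\left(s{\left(-10 \right)} + \left(\frac{145}{218} - \frac{74}{-1}\right)\right) \left(-179 + 470\right) = \left(\left(-10\right)^{2} + \left(\frac{145}{218} - \frac{74}{-1}\right)\right) \left(-179 + 470\right) = \left(100 + \left(145 \cdot \frac{1}{218} - -74\right)\right) 291 = \left(100 + \left(\frac{145}{218} + 74\right)\right) 291 = \left(100 + \frac{16277}{218}\right) 291 = \frac{38077}{218} \cdot 291 = \frac{11080407}{218}$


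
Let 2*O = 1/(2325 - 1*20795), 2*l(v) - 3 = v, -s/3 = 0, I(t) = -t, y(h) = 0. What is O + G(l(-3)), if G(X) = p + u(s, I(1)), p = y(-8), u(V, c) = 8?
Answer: 295519/36940 ≈ 8.0000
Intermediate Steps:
s = 0 (s = -3*0 = 0)
l(v) = 3/2 + v/2
p = 0
O = -1/36940 (O = 1/(2*(2325 - 1*20795)) = 1/(2*(2325 - 20795)) = (½)/(-18470) = (½)*(-1/18470) = -1/36940 ≈ -2.7071e-5)
G(X) = 8 (G(X) = 0 + 8 = 8)
O + G(l(-3)) = -1/36940 + 8 = 295519/36940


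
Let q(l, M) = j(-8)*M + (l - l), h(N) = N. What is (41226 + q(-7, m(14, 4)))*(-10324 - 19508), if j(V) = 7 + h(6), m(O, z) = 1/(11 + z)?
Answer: -6149399432/5 ≈ -1.2299e+9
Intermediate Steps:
j(V) = 13 (j(V) = 7 + 6 = 13)
q(l, M) = 13*M (q(l, M) = 13*M + (l - l) = 13*M + 0 = 13*M)
(41226 + q(-7, m(14, 4)))*(-10324 - 19508) = (41226 + 13/(11 + 4))*(-10324 - 19508) = (41226 + 13/15)*(-29832) = (618403/15)*(-29832) = -6149399432/5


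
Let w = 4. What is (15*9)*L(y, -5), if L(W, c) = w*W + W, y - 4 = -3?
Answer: 675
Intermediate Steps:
y = 1 (y = 4 - 3 = 1)
L(W, c) = 5*W (L(W, c) = 4*W + W = 5*W)
(15*9)*L(y, -5) = (15*9)*(5*1) = 135*5 = 675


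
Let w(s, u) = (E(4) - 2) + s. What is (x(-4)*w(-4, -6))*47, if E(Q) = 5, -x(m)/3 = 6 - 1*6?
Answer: 0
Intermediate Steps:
x(m) = 0 (x(m) = -3*(6 - 1*6) = -3*(6 - 6) = -3*0 = 0)
w(s, u) = 3 + s (w(s, u) = (5 - 2) + s = 3 + s)
(x(-4)*w(-4, -6))*47 = (0*(3 - 4))*47 = (0*(-1))*47 = 0*47 = 0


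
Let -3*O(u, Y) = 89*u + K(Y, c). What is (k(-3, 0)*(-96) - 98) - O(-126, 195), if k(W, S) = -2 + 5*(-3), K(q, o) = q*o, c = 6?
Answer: -1814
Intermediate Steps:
K(q, o) = o*q
k(W, S) = -17 (k(W, S) = -2 - 15 = -17)
O(u, Y) = -2*Y - 89*u/3 (O(u, Y) = -(89*u + 6*Y)/3 = -(6*Y + 89*u)/3 = -2*Y - 89*u/3)
(k(-3, 0)*(-96) - 98) - O(-126, 195) = (-17*(-96) - 98) - (-2*195 - 89/3*(-126)) = (1632 - 98) - (-390 + 3738) = 1534 - 1*3348 = 1534 - 3348 = -1814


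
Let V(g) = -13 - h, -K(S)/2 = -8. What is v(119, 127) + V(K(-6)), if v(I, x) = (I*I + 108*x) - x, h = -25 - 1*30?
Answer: 27792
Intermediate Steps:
K(S) = 16 (K(S) = -2*(-8) = 16)
h = -55 (h = -25 - 30 = -55)
v(I, x) = I² + 107*x (v(I, x) = (I² + 108*x) - x = I² + 107*x)
V(g) = 42 (V(g) = -13 - 1*(-55) = -13 + 55 = 42)
v(119, 127) + V(K(-6)) = (119² + 107*127) + 42 = (14161 + 13589) + 42 = 27750 + 42 = 27792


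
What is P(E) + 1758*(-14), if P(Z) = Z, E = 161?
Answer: -24451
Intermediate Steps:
P(E) + 1758*(-14) = 161 + 1758*(-14) = 161 - 24612 = -24451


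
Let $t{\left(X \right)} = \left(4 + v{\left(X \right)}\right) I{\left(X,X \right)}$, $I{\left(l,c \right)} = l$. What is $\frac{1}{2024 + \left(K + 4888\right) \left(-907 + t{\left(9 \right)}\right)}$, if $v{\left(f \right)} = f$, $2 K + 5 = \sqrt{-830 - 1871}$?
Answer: $\frac{i}{- 3857521 i + 395 \sqrt{2701}} \approx -2.5923 \cdot 10^{-7} + 1.3795 \cdot 10^{-9} i$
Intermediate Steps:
$K = - \frac{5}{2} + \frac{i \sqrt{2701}}{2}$ ($K = - \frac{5}{2} + \frac{\sqrt{-830 - 1871}}{2} = - \frac{5}{2} + \frac{\sqrt{-2701}}{2} = - \frac{5}{2} + \frac{i \sqrt{2701}}{2} \approx -2.5 + 25.986 i$)
$t{\left(X \right)} = X \left(4 + X\right)$ ($t{\left(X \right)} = \left(4 + X\right) X = X \left(4 + X\right)$)
$\frac{1}{2024 + \left(K + 4888\right) \left(-907 + t{\left(9 \right)}\right)} = \frac{1}{2024 + \left(\left(- \frac{5}{2} + \frac{i \sqrt{2701}}{2}\right) + 4888\right) \left(-907 + 9 \left(4 + 9\right)\right)} = \frac{1}{2024 + \left(\frac{9771}{2} + \frac{i \sqrt{2701}}{2}\right) \left(-907 + 9 \cdot 13\right)} = \frac{1}{2024 + \left(\frac{9771}{2} + \frac{i \sqrt{2701}}{2}\right) \left(-907 + 117\right)} = \frac{1}{2024 + \left(\frac{9771}{2} + \frac{i \sqrt{2701}}{2}\right) \left(-790\right)} = \frac{1}{2024 - \left(3859545 + 395 i \sqrt{2701}\right)} = \frac{1}{-3857521 - 395 i \sqrt{2701}}$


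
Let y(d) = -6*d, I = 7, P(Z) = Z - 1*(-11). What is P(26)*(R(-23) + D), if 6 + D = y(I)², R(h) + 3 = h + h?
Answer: 63233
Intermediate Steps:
P(Z) = 11 + Z (P(Z) = Z + 11 = 11 + Z)
R(h) = -3 + 2*h (R(h) = -3 + (h + h) = -3 + 2*h)
D = 1758 (D = -6 + (-6*7)² = -6 + (-42)² = -6 + 1764 = 1758)
P(26)*(R(-23) + D) = (11 + 26)*((-3 + 2*(-23)) + 1758) = 37*((-3 - 46) + 1758) = 37*(-49 + 1758) = 37*1709 = 63233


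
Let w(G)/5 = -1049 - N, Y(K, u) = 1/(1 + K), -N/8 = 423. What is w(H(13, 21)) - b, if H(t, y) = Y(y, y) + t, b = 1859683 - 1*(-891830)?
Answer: -2739838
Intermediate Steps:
N = -3384 (N = -8*423 = -3384)
b = 2751513 (b = 1859683 + 891830 = 2751513)
H(t, y) = t + 1/(1 + y) (H(t, y) = 1/(1 + y) + t = t + 1/(1 + y))
w(G) = 11675 (w(G) = 5*(-1049 - 1*(-3384)) = 5*(-1049 + 3384) = 5*2335 = 11675)
w(H(13, 21)) - b = 11675 - 1*2751513 = 11675 - 2751513 = -2739838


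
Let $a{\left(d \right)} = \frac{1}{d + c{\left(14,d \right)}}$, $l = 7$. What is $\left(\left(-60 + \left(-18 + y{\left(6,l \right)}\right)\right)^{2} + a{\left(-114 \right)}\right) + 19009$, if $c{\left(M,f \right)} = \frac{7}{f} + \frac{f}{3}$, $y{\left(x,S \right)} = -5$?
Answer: $\frac{448941716}{17335} \approx 25898.0$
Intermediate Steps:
$c{\left(M,f \right)} = \frac{7}{f} + \frac{f}{3}$ ($c{\left(M,f \right)} = \frac{7}{f} + f \frac{1}{3} = \frac{7}{f} + \frac{f}{3}$)
$a{\left(d \right)} = \frac{1}{\frac{7}{d} + \frac{4 d}{3}}$ ($a{\left(d \right)} = \frac{1}{d + \left(\frac{7}{d} + \frac{d}{3}\right)} = \frac{1}{\frac{7}{d} + \frac{4 d}{3}}$)
$\left(\left(-60 + \left(-18 + y{\left(6,l \right)}\right)\right)^{2} + a{\left(-114 \right)}\right) + 19009 = \left(\left(-60 - 23\right)^{2} + 3 \left(-114\right) \frac{1}{21 + 4 \left(-114\right)^{2}}\right) + 19009 = \left(\left(-60 - 23\right)^{2} + 3 \left(-114\right) \frac{1}{21 + 4 \cdot 12996}\right) + 19009 = \left(\left(-83\right)^{2} + 3 \left(-114\right) \frac{1}{21 + 51984}\right) + 19009 = \left(6889 + 3 \left(-114\right) \frac{1}{52005}\right) + 19009 = \left(6889 - \frac{114}{17335}\right) + 19009 = \frac{119420701}{17335} + 19009 = \frac{448941716}{17335}$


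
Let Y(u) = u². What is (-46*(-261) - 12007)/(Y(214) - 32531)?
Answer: -1/13265 ≈ -7.5386e-5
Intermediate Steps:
(-46*(-261) - 12007)/(Y(214) - 32531) = (-46*(-261) - 12007)/(214² - 32531) = (12006 - 12007)/(45796 - 32531) = -1/13265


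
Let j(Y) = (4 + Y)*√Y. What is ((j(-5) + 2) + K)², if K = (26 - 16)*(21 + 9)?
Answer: (302 - I*√5)² ≈ 91199.0 - 1351.0*I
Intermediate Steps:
j(Y) = √Y*(4 + Y)
K = 300 (K = 10*30 = 300)
((j(-5) + 2) + K)² = ((√(-5)*(4 - 5) + 2) + 300)² = (((I*√5)*(-1) + 2) + 300)² = ((-I*√5 + 2) + 300)² = ((2 - I*√5) + 300)² = (302 - I*√5)²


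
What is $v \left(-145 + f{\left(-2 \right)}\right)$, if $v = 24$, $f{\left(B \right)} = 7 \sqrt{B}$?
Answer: $-3480 + 168 i \sqrt{2} \approx -3480.0 + 237.59 i$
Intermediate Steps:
$v \left(-145 + f{\left(-2 \right)}\right) = 24 \left(-145 + 7 \sqrt{-2}\right) = 24 \left(-145 + 7 i \sqrt{2}\right) = -3480 + 168 i \sqrt{2}$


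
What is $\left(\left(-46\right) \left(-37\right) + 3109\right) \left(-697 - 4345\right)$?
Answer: $-24257062$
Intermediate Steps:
$\left(\left(-46\right) \left(-37\right) + 3109\right) \left(-697 - 4345\right) = \left(1702 + 3109\right) \left(-5042\right) = 4811 \left(-5042\right) = -24257062$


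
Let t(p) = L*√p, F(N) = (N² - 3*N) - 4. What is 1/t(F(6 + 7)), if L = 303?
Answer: √14/12726 ≈ 0.00029402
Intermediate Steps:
F(N) = -4 + N² - 3*N
t(p) = 303*√p
1/t(F(6 + 7)) = 1/(303*√(-4 + (6 + 7)² - 3*(6 + 7))) = 1/(303*√(-4 + 13² - 3*13)) = 1/(303*√(-4 + 169 - 39)) = 1/(303*√126) = 1/(303*(3*√14)) = 1/(909*√14) = √14/12726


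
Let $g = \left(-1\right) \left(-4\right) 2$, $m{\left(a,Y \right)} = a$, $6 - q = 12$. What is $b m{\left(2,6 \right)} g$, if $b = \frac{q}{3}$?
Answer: $-32$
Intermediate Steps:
$q = -6$ ($q = 6 - 12 = -6$)
$b = -2$ ($b = - \frac{6}{3} = \left(-6\right) \frac{1}{3} = -2$)
$g = 8$ ($g = 4 \cdot 2 = 8$)
$b m{\left(2,6 \right)} g = \left(-2\right) 2 \cdot 8 = \left(-4\right) 8 = -32$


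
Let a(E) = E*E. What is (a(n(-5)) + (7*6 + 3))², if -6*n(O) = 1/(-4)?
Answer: 671898241/331776 ≈ 2025.2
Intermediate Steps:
n(O) = 1/24 (n(O) = -⅙/(-4) = -⅙*(-¼) = 1/24)
a(E) = E²
(a(n(-5)) + (7*6 + 3))² = ((1/24)² + (7*6 + 3))² = (1/576 + (42 + 3))² = (1/576 + 45)² = (25921/576)² = 671898241/331776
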